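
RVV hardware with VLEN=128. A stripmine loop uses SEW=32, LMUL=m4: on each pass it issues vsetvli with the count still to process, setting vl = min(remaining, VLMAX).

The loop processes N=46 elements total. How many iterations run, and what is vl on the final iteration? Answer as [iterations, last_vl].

[iterations, last_vl] = [3, 14]

VLMAX = VLEN×LMUL/SEW = 128×4/32 = 16
46 elements at 16/iter → 3 passes, remainder 14 on the last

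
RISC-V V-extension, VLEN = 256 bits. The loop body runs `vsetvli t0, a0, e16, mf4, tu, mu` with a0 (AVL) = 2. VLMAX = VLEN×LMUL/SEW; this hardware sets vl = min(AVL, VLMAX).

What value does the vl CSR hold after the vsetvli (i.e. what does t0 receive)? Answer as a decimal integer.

vl = 2

VLMAX = VLEN×LMUL/SEW = 256×1/4/16 = 4
vl ← min(2, 4) = 2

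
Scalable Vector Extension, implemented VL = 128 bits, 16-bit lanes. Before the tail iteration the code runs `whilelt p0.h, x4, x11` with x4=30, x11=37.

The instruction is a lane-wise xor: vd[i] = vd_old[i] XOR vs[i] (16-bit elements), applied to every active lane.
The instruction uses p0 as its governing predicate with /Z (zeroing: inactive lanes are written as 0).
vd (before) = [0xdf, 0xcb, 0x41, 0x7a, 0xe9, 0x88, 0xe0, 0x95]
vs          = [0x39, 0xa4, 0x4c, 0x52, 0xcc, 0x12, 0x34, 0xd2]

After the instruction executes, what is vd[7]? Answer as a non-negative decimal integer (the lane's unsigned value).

128-bit reg / 16-bit elem → 8 lanes
active while 30+j < 37, i.e. j ∈ [0,7) capped at 8 ⇒ 7
lane  0: xor(0xdf,0x39) ⇒ 0xe6
lane  1: xor(0xcb,0xa4) ⇒ 0x6f
lane  2: xor(0x41,0x4c) ⇒ 0x0d
lane  3: xor(0x7a,0x52) ⇒ 0x28
lane  4: xor(0xe9,0xcc) ⇒ 0x25
lane  5: xor(0x88,0x12) ⇒ 0x9a
lane  6: xor(0xe0,0x34) ⇒ 0xd4
lane  7: tail/zero ⇒ 0x00

vd[7] = 0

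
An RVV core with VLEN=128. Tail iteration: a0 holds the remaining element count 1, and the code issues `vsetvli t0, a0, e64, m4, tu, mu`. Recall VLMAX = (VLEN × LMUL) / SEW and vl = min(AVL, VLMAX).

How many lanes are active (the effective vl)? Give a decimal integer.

VLMAX = VLEN×LMUL/SEW = 128×4/64 = 8
AVL=1 ≤ VLMAX=8, so vl = 1

vl = 1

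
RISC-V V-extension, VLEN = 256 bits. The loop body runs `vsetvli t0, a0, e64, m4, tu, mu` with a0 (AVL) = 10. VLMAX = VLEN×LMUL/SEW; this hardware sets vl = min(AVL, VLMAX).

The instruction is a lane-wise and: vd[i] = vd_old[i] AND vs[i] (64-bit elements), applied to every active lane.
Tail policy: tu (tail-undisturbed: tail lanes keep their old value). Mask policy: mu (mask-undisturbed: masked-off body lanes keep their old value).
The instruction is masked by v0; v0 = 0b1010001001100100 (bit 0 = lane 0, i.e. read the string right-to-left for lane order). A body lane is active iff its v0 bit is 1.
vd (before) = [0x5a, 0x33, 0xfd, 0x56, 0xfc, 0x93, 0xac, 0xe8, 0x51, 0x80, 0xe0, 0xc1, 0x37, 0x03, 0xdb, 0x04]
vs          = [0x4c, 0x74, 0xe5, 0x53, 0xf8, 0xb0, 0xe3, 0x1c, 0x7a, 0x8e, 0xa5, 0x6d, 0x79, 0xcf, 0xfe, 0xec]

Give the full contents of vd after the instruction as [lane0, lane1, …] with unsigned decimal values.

vd = [90, 51, 229, 86, 252, 144, 160, 232, 81, 128, 224, 193, 55, 3, 219, 4]

VLMAX = VLEN×LMUL/SEW = 256×4/64 = 16
vl ← min(10, 16) = 10
[0] mask-off/keep = 0x5a
[1] mask-off/keep = 0x33
[2] and(0xfd,0xe5) = 0xe5
[3] mask-off/keep = 0x56
[4] mask-off/keep = 0xfc
[5] and(0x93,0xb0) = 0x90
[6] and(0xac,0xe3) = 0xa0
[7] mask-off/keep = 0xe8
[8] mask-off/keep = 0x51
[9] and(0x80,0x8e) = 0x80
[10] tail/keep = 0xe0
[11] tail/keep = 0xc1
[12] tail/keep = 0x37
[13] tail/keep = 0x03
[14] tail/keep = 0xdb
[15] tail/keep = 0x04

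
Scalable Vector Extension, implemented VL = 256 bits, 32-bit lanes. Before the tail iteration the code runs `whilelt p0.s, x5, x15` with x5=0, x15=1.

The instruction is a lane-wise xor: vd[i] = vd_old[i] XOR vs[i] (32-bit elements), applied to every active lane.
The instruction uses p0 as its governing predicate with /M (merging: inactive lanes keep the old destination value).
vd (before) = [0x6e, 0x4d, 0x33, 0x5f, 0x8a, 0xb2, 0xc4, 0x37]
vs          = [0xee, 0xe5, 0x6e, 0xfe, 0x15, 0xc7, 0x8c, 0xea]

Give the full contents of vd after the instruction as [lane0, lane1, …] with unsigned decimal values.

lane count: 256 div 32 = 8
whilelt: lane j active iff 0+j < 1 → j < 1 → 1 active
[0] xor(0x6e,0xee) = 0x80
[1] tail/keep = 0x4d
[2] tail/keep = 0x33
[3] tail/keep = 0x5f
[4] tail/keep = 0x8a
[5] tail/keep = 0xb2
[6] tail/keep = 0xc4
[7] tail/keep = 0x37

vd = [128, 77, 51, 95, 138, 178, 196, 55]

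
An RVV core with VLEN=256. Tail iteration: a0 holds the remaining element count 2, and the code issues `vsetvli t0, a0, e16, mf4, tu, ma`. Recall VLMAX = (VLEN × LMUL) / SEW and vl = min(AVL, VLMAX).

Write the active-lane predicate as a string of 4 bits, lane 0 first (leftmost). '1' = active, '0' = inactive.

predicate = 1100

VLMAX = VLEN×LMUL/SEW = 256×1/4/16 = 4
vl ← min(2, 4) = 2
bits (lane 0 leftmost): 1100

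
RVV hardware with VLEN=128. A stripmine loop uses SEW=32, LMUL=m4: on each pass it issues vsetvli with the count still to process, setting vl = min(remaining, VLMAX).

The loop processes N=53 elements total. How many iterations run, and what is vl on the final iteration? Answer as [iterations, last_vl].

lanes per group: 128·4/32 = 16
N=53: ⌈53/16⌉ = 4 iters; last vl = 53 − 3×16 = 5

[iterations, last_vl] = [4, 5]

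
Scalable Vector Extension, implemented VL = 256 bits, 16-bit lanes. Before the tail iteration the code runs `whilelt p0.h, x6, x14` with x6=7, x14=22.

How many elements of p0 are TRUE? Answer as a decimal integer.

vl = 15

lane count: 256 div 16 = 16
active while 7+j < 22, i.e. j ∈ [0,15) capped at 16 ⇒ 15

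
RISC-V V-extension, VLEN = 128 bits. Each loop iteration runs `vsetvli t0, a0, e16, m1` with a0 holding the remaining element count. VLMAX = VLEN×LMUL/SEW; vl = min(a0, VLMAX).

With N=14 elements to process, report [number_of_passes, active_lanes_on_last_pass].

VLMAX = (128 × 1) / 16 = 8 lanes
iterations = ceil(14/8) = 2; final-pass vl = 6

[iterations, last_vl] = [2, 6]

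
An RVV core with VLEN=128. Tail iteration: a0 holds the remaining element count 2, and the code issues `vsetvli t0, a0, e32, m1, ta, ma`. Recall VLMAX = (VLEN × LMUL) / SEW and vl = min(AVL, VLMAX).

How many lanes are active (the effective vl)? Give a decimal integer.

vl = 2

VLMAX = VLEN×LMUL/SEW = 128×1/32 = 4
AVL=2 ≤ VLMAX=4, so vl = 2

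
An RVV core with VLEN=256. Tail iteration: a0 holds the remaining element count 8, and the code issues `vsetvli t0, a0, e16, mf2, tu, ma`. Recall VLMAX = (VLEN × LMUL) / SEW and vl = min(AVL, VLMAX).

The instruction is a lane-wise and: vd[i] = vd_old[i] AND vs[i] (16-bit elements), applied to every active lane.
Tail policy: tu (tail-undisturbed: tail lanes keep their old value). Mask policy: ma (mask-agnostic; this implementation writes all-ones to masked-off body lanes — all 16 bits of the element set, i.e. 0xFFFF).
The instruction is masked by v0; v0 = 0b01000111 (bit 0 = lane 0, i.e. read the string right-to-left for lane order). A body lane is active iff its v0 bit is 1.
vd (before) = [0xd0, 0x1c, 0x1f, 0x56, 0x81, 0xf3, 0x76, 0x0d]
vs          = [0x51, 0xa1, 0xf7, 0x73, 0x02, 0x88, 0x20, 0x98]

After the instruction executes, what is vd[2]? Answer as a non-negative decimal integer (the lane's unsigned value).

lanes per group: 256·1/2/16 = 8
vl = min(AVL, VLMAX) = min(8, 8) = 8
vd[0] and(0xd0,0x51) -> 0x50
vd[1] and(0x1c,0xa1) -> 0x00
vd[2] and(0x1f,0xf7) -> 0x17
vd[3] mask-off/ones -> 0xffff
vd[4] mask-off/ones -> 0xffff
vd[5] mask-off/ones -> 0xffff
vd[6] and(0x76,0x20) -> 0x20
vd[7] mask-off/ones -> 0xffff

vd[2] = 23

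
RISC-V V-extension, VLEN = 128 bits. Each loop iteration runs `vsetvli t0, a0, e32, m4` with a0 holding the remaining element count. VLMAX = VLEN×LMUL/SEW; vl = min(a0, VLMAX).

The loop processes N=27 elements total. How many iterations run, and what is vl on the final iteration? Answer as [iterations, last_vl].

[iterations, last_vl] = [2, 11]

VLMAX = (128 × 4) / 32 = 16 lanes
iterations = ceil(27/16) = 2; final-pass vl = 11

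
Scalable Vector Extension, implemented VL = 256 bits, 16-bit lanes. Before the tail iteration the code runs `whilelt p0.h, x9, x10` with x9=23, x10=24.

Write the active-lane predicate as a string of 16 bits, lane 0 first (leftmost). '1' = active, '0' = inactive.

predicate = 1000000000000000

256-bit reg / 16-bit elem → 16 lanes
p0[j] = (23+j < 24); true for j=0..0 → 1 lanes set
bits (lane 0 leftmost): 1000000000000000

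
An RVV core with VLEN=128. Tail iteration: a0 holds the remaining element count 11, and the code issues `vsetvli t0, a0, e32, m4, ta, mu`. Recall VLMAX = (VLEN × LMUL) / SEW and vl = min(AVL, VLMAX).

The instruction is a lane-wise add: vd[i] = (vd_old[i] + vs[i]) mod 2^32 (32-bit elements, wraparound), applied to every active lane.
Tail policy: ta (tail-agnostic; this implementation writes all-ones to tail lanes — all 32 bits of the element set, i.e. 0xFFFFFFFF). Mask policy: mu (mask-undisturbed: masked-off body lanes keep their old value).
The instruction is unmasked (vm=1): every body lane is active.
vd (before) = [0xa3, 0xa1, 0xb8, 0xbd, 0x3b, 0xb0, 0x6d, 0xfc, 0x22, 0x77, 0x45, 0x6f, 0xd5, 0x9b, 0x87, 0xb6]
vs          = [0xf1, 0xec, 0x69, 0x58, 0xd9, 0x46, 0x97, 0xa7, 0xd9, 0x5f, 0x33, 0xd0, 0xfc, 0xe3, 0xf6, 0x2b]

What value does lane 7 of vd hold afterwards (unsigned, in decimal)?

VLMAX = VLEN×LMUL/SEW = 128×4/32 = 16
vl ← min(11, 16) = 11
  i=0: add(0xa3,0xf1) → 404
  i=1: add(0xa1,0xec) → 397
  i=2: add(0xb8,0x69) → 289
  i=3: add(0xbd,0x58) → 277
  i=4: add(0x3b,0xd9) → 276
  i=5: add(0xb0,0x46) → 246
  i=6: add(0x6d,0x97) → 260
  i=7: add(0xfc,0xa7) → 419
  i=8: add(0x22,0xd9) → 251
  i=9: add(0x77,0x5f) → 214
  i=10: add(0x45,0x33) → 120
  i=11: tail/ones → 4294967295
  i=12: tail/ones → 4294967295
  i=13: tail/ones → 4294967295
  i=14: tail/ones → 4294967295
  i=15: tail/ones → 4294967295

vd[7] = 419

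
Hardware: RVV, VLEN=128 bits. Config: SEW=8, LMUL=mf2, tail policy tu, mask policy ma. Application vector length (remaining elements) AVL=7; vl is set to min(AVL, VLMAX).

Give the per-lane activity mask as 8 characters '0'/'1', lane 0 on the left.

VLMAX = (128 × 1/2) / 8 = 8 lanes
AVL=7 ≤ VLMAX=8, so vl = 7
bits (lane 0 leftmost): 11111110

predicate = 11111110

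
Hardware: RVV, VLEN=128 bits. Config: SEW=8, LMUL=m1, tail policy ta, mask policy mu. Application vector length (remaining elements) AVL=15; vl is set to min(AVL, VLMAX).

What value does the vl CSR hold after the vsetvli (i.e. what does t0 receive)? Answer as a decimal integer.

lanes per group: 128·1/8 = 16
vl ← min(15, 16) = 15

vl = 15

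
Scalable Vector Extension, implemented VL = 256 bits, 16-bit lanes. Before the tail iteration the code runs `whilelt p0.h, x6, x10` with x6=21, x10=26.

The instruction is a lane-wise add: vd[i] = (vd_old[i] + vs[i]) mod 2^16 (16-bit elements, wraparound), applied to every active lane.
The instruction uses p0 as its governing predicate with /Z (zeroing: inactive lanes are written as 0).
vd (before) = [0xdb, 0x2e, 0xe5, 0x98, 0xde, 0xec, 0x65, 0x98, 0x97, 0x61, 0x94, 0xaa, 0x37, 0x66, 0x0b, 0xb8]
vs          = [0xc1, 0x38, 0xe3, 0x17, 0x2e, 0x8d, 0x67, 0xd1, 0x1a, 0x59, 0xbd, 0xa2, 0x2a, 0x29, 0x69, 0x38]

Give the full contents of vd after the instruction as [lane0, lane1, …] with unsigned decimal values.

vd = [412, 102, 456, 175, 268, 0, 0, 0, 0, 0, 0, 0, 0, 0, 0, 0]

lane count: 256 div 16 = 16
active while 21+j < 26, i.e. j ∈ [0,5) capped at 16 ⇒ 5
lane  0: add(0xdb,0xc1) ⇒ 0x19c
lane  1: add(0x2e,0x38) ⇒ 0x66
lane  2: add(0xe5,0xe3) ⇒ 0x1c8
lane  3: add(0x98,0x17) ⇒ 0xaf
lane  4: add(0xde,0x2e) ⇒ 0x10c
lane  5: tail/zero ⇒ 0x00
lane  6: tail/zero ⇒ 0x00
lane  7: tail/zero ⇒ 0x00
lane  8: tail/zero ⇒ 0x00
lane  9: tail/zero ⇒ 0x00
lane 10: tail/zero ⇒ 0x00
lane 11: tail/zero ⇒ 0x00
lane 12: tail/zero ⇒ 0x00
lane 13: tail/zero ⇒ 0x00
lane 14: tail/zero ⇒ 0x00
lane 15: tail/zero ⇒ 0x00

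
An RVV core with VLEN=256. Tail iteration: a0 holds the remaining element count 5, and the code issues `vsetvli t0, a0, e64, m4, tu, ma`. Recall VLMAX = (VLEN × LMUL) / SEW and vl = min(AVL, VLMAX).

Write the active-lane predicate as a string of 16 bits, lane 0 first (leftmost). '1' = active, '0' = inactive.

predicate = 1111100000000000

lanes per group: 256·4/64 = 16
AVL=5 ≤ VLMAX=16, so vl = 5
bits (lane 0 leftmost): 1111100000000000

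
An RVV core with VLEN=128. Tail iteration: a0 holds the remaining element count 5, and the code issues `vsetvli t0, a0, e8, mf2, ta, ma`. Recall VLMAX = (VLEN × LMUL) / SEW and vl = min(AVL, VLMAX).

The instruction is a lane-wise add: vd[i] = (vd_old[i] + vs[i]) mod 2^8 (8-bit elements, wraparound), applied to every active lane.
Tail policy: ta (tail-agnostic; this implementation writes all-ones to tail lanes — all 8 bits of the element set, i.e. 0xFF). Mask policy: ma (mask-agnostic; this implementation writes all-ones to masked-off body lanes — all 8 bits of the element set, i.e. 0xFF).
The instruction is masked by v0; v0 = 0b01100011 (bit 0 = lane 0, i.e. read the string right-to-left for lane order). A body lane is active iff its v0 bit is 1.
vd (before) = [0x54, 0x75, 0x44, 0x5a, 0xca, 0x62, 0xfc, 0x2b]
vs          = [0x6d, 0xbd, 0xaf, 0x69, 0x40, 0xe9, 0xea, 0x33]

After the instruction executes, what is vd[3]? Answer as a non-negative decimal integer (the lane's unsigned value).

vd[3] = 255

VLMAX = VLEN×LMUL/SEW = 128×1/2/8 = 8
AVL=5 ≤ VLMAX=8, so vl = 5
  i=0: add(0x54,0x6d) → 193
  i=1: add(0x75,0xbd) → 50
  i=2: mask-off/ones → 255
  i=3: mask-off/ones → 255
  i=4: mask-off/ones → 255
  i=5: tail/ones → 255
  i=6: tail/ones → 255
  i=7: tail/ones → 255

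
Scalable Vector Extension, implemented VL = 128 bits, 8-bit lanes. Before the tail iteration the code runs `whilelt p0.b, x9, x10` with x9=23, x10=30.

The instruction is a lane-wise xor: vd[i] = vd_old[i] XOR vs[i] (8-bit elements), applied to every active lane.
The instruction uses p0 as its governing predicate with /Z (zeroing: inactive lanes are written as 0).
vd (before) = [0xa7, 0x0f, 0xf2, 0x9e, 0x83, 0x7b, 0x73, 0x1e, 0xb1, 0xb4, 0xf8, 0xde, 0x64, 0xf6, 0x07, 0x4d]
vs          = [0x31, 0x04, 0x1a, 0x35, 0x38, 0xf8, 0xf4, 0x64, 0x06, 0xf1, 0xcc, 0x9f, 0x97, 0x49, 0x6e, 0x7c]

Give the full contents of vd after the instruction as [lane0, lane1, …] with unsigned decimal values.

vd = [150, 11, 232, 171, 187, 131, 135, 0, 0, 0, 0, 0, 0, 0, 0, 0]

register lanes = 128/8 = 16
active while 23+j < 30, i.e. j ∈ [0,7) capped at 16 ⇒ 7
[0] xor(0xa7,0x31) = 0x96
[1] xor(0x0f,0x04) = 0x0b
[2] xor(0xf2,0x1a) = 0xe8
[3] xor(0x9e,0x35) = 0xab
[4] xor(0x83,0x38) = 0xbb
[5] xor(0x7b,0xf8) = 0x83
[6] xor(0x73,0xf4) = 0x87
[7] tail/zero = 0x00
[8] tail/zero = 0x00
[9] tail/zero = 0x00
[10] tail/zero = 0x00
[11] tail/zero = 0x00
[12] tail/zero = 0x00
[13] tail/zero = 0x00
[14] tail/zero = 0x00
[15] tail/zero = 0x00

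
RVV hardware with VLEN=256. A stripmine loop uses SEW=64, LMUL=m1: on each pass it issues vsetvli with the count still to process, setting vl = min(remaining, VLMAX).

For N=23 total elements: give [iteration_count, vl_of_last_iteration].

VLMAX = VLEN×LMUL/SEW = 256×1/64 = 4
N=23: ⌈23/4⌉ = 6 iters; last vl = 23 − 5×4 = 3

[iterations, last_vl] = [6, 3]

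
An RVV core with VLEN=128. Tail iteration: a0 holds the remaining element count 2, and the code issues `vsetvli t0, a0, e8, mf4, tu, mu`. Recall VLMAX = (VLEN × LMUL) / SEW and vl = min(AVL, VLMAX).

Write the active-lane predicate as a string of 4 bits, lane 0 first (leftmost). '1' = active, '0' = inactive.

predicate = 1100

lanes per group: 128·1/4/8 = 4
AVL=2 ≤ VLMAX=4, so vl = 2
bits (lane 0 leftmost): 1100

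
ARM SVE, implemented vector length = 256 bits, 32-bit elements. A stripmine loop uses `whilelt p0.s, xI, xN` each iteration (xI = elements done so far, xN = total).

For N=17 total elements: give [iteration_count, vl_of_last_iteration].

[iterations, last_vl] = [3, 1]

256-bit reg / 32-bit elem → 8 lanes
N=17: ⌈17/8⌉ = 3 iters; last vl = 17 − 2×8 = 1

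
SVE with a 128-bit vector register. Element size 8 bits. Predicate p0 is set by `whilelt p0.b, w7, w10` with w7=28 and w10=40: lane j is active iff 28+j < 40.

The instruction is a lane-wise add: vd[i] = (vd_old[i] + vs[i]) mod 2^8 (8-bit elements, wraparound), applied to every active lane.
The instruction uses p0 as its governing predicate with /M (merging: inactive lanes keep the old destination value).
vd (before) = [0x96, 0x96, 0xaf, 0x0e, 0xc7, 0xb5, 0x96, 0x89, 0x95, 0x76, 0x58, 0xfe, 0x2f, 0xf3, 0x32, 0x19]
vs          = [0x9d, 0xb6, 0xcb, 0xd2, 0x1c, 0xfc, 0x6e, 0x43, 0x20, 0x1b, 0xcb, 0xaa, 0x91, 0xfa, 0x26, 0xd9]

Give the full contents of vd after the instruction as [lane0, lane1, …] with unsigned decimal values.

register lanes = 128/8 = 16
whilelt: lane j active iff 28+j < 40 → j < 12 → 12 active
vd[0] add(0x96,0x9d) -> 0x33
vd[1] add(0x96,0xb6) -> 0x4c
vd[2] add(0xaf,0xcb) -> 0x7a
vd[3] add(0x0e,0xd2) -> 0xe0
vd[4] add(0xc7,0x1c) -> 0xe3
vd[5] add(0xb5,0xfc) -> 0xb1
vd[6] add(0x96,0x6e) -> 0x04
vd[7] add(0x89,0x43) -> 0xcc
vd[8] add(0x95,0x20) -> 0xb5
vd[9] add(0x76,0x1b) -> 0x91
vd[10] add(0x58,0xcb) -> 0x23
vd[11] add(0xfe,0xaa) -> 0xa8
vd[12] tail/keep -> 0x2f
vd[13] tail/keep -> 0xf3
vd[14] tail/keep -> 0x32
vd[15] tail/keep -> 0x19

vd = [51, 76, 122, 224, 227, 177, 4, 204, 181, 145, 35, 168, 47, 243, 50, 25]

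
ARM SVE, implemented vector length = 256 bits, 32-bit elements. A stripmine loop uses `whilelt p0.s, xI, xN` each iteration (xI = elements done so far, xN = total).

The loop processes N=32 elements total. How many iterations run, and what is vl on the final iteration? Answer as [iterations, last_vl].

[iterations, last_vl] = [4, 8]

lane count: 256 div 32 = 8
N=32: ⌈32/8⌉ = 4 iters; last vl = 32 − 3×8 = 8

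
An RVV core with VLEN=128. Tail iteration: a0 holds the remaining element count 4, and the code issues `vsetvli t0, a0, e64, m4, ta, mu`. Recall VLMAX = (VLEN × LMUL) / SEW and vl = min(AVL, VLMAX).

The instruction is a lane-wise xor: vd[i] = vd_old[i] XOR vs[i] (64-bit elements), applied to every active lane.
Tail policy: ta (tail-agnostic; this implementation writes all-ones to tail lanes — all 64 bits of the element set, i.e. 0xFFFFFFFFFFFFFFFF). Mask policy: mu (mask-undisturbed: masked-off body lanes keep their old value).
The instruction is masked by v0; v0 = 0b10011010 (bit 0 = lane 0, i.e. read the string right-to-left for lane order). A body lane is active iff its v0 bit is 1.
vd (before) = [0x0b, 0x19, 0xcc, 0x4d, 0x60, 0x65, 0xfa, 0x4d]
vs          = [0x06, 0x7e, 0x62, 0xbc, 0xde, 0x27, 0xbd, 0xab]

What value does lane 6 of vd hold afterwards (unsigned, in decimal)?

vd[6] = 18446744073709551615

VLMAX = VLEN×LMUL/SEW = 128×4/64 = 8
vl = min(AVL, VLMAX) = min(4, 8) = 4
lane  0: mask-off/keep ⇒ 0x0b
lane  1: xor(0x19,0x7e) ⇒ 0x67
lane  2: mask-off/keep ⇒ 0xcc
lane  3: xor(0x4d,0xbc) ⇒ 0xf1
lane  4: tail/ones ⇒ 0xffffffffffffffff
lane  5: tail/ones ⇒ 0xffffffffffffffff
lane  6: tail/ones ⇒ 0xffffffffffffffff
lane  7: tail/ones ⇒ 0xffffffffffffffff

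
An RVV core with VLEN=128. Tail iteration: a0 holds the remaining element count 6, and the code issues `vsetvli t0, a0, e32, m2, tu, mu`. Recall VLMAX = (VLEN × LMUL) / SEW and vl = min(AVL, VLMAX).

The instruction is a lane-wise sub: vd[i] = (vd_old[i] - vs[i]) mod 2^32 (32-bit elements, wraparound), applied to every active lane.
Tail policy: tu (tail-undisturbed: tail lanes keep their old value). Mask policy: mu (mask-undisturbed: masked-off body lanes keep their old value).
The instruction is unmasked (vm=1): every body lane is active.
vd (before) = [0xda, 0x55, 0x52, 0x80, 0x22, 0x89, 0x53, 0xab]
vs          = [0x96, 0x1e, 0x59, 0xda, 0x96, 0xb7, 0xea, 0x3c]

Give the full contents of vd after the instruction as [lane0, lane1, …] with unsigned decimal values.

VLMAX = (128 × 2) / 32 = 8 lanes
vl ← min(6, 8) = 6
vd[0] sub(0xda,0x96) -> 0x44
vd[1] sub(0x55,0x1e) -> 0x37
vd[2] sub(0x52,0x59) -> 0xfffffff9
vd[3] sub(0x80,0xda) -> 0xffffffa6
vd[4] sub(0x22,0x96) -> 0xffffff8c
vd[5] sub(0x89,0xb7) -> 0xffffffd2
vd[6] tail/keep -> 0x53
vd[7] tail/keep -> 0xab

vd = [68, 55, 4294967289, 4294967206, 4294967180, 4294967250, 83, 171]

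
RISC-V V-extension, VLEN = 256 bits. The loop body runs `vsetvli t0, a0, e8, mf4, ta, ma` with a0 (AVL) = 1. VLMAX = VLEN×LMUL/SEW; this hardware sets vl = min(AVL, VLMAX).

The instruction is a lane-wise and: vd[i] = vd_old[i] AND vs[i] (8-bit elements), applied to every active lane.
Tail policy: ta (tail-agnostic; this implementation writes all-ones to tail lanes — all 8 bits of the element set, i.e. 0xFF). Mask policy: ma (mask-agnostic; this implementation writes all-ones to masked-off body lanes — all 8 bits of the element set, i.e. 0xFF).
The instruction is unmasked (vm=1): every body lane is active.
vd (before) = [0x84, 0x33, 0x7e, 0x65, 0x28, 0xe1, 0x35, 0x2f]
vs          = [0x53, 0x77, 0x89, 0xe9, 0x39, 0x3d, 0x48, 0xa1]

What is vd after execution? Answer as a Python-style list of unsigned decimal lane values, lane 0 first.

VLMAX = VLEN×LMUL/SEW = 256×1/4/8 = 8
vl = min(AVL, VLMAX) = min(1, 8) = 1
lane  0: and(0x84,0x53) ⇒ 0x00
lane  1: tail/ones ⇒ 0xff
lane  2: tail/ones ⇒ 0xff
lane  3: tail/ones ⇒ 0xff
lane  4: tail/ones ⇒ 0xff
lane  5: tail/ones ⇒ 0xff
lane  6: tail/ones ⇒ 0xff
lane  7: tail/ones ⇒ 0xff

vd = [0, 255, 255, 255, 255, 255, 255, 255]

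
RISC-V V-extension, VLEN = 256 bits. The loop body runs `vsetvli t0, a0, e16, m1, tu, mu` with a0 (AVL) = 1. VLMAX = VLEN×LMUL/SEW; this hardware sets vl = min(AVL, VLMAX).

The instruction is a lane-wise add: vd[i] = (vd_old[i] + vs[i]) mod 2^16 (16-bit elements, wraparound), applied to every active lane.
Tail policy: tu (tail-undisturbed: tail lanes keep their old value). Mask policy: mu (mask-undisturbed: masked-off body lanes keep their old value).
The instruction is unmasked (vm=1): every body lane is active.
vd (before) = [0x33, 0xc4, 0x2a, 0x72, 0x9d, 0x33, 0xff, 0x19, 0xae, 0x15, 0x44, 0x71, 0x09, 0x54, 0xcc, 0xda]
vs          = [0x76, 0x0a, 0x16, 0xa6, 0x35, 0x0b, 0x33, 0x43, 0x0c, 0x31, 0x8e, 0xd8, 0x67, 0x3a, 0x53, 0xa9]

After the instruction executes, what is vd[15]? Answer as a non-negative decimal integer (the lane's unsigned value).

VLMAX = (256 × 1) / 16 = 16 lanes
vl = min(AVL, VLMAX) = min(1, 16) = 1
vd[0] add(0x33,0x76) -> 0xa9
vd[1] tail/keep -> 0xc4
vd[2] tail/keep -> 0x2a
vd[3] tail/keep -> 0x72
vd[4] tail/keep -> 0x9d
vd[5] tail/keep -> 0x33
vd[6] tail/keep -> 0xff
vd[7] tail/keep -> 0x19
vd[8] tail/keep -> 0xae
vd[9] tail/keep -> 0x15
vd[10] tail/keep -> 0x44
vd[11] tail/keep -> 0x71
vd[12] tail/keep -> 0x09
vd[13] tail/keep -> 0x54
vd[14] tail/keep -> 0xcc
vd[15] tail/keep -> 0xda

vd[15] = 218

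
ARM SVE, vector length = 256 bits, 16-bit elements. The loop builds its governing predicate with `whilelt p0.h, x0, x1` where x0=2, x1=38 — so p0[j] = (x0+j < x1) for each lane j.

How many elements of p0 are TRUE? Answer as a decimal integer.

vl = 16

register lanes = 256/16 = 16
p0[j] = (2+j < 38); true for j=0..15 → 16 lanes set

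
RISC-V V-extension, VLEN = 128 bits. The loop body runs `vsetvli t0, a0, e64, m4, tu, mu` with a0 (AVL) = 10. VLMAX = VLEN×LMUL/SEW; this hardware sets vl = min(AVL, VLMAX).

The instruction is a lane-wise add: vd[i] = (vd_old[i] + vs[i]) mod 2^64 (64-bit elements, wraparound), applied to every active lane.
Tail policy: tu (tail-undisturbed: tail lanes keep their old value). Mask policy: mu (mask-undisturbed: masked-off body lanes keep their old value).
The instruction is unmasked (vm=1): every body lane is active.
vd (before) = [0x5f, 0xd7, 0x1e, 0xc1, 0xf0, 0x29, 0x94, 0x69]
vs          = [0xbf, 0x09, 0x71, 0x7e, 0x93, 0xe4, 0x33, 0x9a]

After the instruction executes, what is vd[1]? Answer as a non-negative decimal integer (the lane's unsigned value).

vd[1] = 224

lanes per group: 128·4/64 = 8
vl = min(AVL, VLMAX) = min(10, 8) = 8
[0] add(0x5f,0xbf) = 0x11e
[1] add(0xd7,0x09) = 0xe0
[2] add(0x1e,0x71) = 0x8f
[3] add(0xc1,0x7e) = 0x13f
[4] add(0xf0,0x93) = 0x183
[5] add(0x29,0xe4) = 0x10d
[6] add(0x94,0x33) = 0xc7
[7] add(0x69,0x9a) = 0x103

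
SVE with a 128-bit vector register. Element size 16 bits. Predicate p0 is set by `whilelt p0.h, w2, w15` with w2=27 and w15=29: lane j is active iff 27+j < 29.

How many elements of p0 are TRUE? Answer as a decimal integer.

vl = 2

lane count: 128 div 16 = 8
active while 27+j < 29, i.e. j ∈ [0,2) capped at 8 ⇒ 2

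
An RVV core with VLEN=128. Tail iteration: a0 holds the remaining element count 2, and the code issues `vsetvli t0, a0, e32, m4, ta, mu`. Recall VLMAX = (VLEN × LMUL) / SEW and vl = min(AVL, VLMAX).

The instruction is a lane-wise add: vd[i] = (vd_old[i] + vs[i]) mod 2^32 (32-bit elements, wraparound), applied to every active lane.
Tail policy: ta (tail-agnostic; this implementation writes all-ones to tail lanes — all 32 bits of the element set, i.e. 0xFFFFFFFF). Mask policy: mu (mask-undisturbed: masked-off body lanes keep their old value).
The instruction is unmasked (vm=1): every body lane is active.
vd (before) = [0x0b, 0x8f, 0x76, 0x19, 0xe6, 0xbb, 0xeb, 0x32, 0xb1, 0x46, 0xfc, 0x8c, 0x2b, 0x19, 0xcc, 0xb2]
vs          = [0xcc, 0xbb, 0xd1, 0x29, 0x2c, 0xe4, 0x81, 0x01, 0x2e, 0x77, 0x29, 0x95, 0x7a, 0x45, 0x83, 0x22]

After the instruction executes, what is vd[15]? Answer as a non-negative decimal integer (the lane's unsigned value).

vd[15] = 4294967295

VLMAX = VLEN×LMUL/SEW = 128×4/32 = 16
vl = min(AVL, VLMAX) = min(2, 16) = 2
lane  0: add(0x0b,0xcc) ⇒ 0xd7
lane  1: add(0x8f,0xbb) ⇒ 0x14a
lane  2: tail/ones ⇒ 0xffffffff
lane  3: tail/ones ⇒ 0xffffffff
lane  4: tail/ones ⇒ 0xffffffff
lane  5: tail/ones ⇒ 0xffffffff
lane  6: tail/ones ⇒ 0xffffffff
lane  7: tail/ones ⇒ 0xffffffff
lane  8: tail/ones ⇒ 0xffffffff
lane  9: tail/ones ⇒ 0xffffffff
lane 10: tail/ones ⇒ 0xffffffff
lane 11: tail/ones ⇒ 0xffffffff
lane 12: tail/ones ⇒ 0xffffffff
lane 13: tail/ones ⇒ 0xffffffff
lane 14: tail/ones ⇒ 0xffffffff
lane 15: tail/ones ⇒ 0xffffffff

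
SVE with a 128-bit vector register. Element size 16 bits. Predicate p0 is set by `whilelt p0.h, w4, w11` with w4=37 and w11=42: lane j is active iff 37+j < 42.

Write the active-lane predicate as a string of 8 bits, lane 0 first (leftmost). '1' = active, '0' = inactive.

lane count: 128 div 16 = 8
whilelt: lane j active iff 37+j < 42 → j < 5 → 5 active
bits (lane 0 leftmost): 11111000

predicate = 11111000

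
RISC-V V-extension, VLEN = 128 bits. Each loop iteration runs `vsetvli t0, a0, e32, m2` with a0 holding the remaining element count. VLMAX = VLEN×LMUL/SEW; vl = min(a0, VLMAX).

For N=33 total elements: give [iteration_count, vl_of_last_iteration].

VLMAX = VLEN×LMUL/SEW = 128×2/32 = 8
N=33: ⌈33/8⌉ = 5 iters; last vl = 33 − 4×8 = 1

[iterations, last_vl] = [5, 1]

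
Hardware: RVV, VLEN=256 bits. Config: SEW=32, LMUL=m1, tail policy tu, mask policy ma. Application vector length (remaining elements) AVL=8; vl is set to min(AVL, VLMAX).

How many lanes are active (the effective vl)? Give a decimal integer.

vl = 8

VLMAX = (256 × 1) / 32 = 8 lanes
AVL=8 ≤ VLMAX=8, so vl = 8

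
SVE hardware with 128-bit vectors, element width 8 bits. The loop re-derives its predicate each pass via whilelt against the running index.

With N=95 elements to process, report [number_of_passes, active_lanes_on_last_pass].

[iterations, last_vl] = [6, 15]

128-bit reg / 8-bit elem → 16 lanes
N=95: ⌈95/16⌉ = 6 iters; last vl = 95 − 5×16 = 15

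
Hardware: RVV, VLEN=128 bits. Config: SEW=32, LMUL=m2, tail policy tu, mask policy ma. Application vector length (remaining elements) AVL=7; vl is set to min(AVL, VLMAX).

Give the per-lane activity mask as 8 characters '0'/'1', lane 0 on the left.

predicate = 11111110

VLMAX = (128 × 2) / 32 = 8 lanes
AVL=7 ≤ VLMAX=8, so vl = 7
bits (lane 0 leftmost): 11111110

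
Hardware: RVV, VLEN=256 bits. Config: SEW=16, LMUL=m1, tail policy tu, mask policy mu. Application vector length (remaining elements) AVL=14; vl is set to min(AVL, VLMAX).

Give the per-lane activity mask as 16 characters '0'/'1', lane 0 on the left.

lanes per group: 256·1/16 = 16
vl ← min(14, 16) = 14
bits (lane 0 leftmost): 1111111111111100

predicate = 1111111111111100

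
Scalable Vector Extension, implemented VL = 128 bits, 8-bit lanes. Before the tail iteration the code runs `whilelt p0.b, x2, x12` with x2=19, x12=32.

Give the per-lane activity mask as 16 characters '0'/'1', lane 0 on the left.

lane count: 128 div 8 = 16
p0[j] = (19+j < 32); true for j=0..12 → 13 lanes set
bits (lane 0 leftmost): 1111111111111000

predicate = 1111111111111000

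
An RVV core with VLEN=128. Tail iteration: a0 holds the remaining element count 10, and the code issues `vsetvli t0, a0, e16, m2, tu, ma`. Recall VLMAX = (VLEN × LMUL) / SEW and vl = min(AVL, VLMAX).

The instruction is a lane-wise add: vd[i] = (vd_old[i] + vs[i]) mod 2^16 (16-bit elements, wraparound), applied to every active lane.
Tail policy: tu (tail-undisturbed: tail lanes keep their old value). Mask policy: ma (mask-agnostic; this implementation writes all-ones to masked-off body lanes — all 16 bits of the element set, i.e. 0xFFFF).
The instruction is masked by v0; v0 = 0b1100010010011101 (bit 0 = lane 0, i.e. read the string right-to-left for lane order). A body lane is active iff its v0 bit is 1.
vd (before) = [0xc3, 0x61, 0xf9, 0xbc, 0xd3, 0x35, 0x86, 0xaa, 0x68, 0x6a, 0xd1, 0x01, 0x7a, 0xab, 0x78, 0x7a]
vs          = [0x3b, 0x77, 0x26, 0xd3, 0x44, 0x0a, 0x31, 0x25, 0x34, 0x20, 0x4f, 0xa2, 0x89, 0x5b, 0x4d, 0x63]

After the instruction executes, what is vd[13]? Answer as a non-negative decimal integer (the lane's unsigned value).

VLMAX = (128 × 2) / 16 = 16 lanes
vl = min(AVL, VLMAX) = min(10, 16) = 10
  i=0: add(0xc3,0x3b) → 254
  i=1: mask-off/ones → 65535
  i=2: add(0xf9,0x26) → 287
  i=3: add(0xbc,0xd3) → 399
  i=4: add(0xd3,0x44) → 279
  i=5: mask-off/ones → 65535
  i=6: mask-off/ones → 65535
  i=7: add(0xaa,0x25) → 207
  i=8: mask-off/ones → 65535
  i=9: mask-off/ones → 65535
  i=10: tail/keep → 209
  i=11: tail/keep → 1
  i=12: tail/keep → 122
  i=13: tail/keep → 171
  i=14: tail/keep → 120
  i=15: tail/keep → 122

vd[13] = 171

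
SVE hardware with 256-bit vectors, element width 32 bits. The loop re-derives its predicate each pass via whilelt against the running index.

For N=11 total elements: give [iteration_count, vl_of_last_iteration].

[iterations, last_vl] = [2, 3]

256-bit reg / 32-bit elem → 8 lanes
N=11: ⌈11/8⌉ = 2 iters; last vl = 11 − 1×8 = 3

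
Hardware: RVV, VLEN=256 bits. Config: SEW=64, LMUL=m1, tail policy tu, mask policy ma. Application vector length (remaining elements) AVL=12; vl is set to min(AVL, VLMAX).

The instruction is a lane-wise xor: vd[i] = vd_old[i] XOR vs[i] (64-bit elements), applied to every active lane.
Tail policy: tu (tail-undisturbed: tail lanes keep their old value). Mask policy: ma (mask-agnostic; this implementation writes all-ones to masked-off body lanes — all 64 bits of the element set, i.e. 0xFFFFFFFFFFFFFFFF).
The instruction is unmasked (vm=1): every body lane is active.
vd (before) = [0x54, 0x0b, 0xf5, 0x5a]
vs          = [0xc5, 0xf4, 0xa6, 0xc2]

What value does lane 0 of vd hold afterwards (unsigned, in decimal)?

lanes per group: 256·1/64 = 4
vl ← min(12, 4) = 4
[0] xor(0x54,0xc5) = 0x91
[1] xor(0x0b,0xf4) = 0xff
[2] xor(0xf5,0xa6) = 0x53
[3] xor(0x5a,0xc2) = 0x98

vd[0] = 145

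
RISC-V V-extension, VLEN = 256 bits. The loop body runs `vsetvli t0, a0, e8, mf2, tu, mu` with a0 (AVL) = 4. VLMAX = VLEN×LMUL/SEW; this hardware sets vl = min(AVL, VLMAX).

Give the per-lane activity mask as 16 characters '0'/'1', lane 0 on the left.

VLMAX = VLEN×LMUL/SEW = 256×1/2/8 = 16
vl = min(AVL, VLMAX) = min(4, 16) = 4
bits (lane 0 leftmost): 1111000000000000

predicate = 1111000000000000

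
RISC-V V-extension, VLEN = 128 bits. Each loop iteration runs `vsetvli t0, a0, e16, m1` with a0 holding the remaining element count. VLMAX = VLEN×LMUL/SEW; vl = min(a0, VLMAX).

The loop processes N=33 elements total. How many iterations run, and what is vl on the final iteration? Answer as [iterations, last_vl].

VLMAX = VLEN×LMUL/SEW = 128×1/16 = 8
iterations = ceil(33/8) = 5; final-pass vl = 1

[iterations, last_vl] = [5, 1]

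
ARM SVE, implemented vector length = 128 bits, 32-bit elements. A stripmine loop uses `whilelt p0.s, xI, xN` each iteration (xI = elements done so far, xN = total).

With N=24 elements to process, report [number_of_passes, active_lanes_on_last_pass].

[iterations, last_vl] = [6, 4]

128-bit reg / 32-bit elem → 4 lanes
24 elements at 4/iter → 6 passes, remainder 4 on the last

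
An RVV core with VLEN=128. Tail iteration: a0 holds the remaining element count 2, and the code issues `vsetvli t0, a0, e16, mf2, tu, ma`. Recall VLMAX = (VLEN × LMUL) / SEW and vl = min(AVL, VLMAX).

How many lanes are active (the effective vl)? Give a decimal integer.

vl = 2

lanes per group: 128·1/2/16 = 4
vl = min(AVL, VLMAX) = min(2, 4) = 2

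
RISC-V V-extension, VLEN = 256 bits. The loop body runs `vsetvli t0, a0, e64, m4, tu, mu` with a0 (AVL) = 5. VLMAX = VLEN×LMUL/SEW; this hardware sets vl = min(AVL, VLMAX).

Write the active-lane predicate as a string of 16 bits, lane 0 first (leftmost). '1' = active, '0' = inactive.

lanes per group: 256·4/64 = 16
vl ← min(5, 16) = 5
bits (lane 0 leftmost): 1111100000000000

predicate = 1111100000000000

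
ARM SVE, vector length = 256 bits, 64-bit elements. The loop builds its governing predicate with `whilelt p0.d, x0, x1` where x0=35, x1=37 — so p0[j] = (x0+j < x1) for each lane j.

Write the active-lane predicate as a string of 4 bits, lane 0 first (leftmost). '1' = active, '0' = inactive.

predicate = 1100

lane count: 256 div 64 = 4
p0[j] = (35+j < 37); true for j=0..1 → 2 lanes set
bits (lane 0 leftmost): 1100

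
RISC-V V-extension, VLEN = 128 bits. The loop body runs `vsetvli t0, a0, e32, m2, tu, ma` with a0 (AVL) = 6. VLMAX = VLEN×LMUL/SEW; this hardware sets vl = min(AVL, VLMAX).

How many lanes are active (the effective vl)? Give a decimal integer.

lanes per group: 128·2/32 = 8
AVL=6 ≤ VLMAX=8, so vl = 6

vl = 6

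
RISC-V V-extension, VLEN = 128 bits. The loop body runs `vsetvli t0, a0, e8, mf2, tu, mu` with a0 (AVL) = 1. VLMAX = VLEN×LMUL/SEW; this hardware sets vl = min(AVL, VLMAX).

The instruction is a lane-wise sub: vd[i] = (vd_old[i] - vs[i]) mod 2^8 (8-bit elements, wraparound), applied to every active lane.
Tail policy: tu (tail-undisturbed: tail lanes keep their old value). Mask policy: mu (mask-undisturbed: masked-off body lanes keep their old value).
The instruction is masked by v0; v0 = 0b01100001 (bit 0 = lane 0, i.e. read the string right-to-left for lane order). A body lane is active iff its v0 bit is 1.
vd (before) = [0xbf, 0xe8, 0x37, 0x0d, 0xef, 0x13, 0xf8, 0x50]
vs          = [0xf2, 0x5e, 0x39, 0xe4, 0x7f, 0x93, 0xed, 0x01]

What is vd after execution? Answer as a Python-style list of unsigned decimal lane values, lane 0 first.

lanes per group: 128·1/2/8 = 8
vl ← min(1, 8) = 1
  i=0: sub(0xbf,0xf2) → 205
  i=1: tail/keep → 232
  i=2: tail/keep → 55
  i=3: tail/keep → 13
  i=4: tail/keep → 239
  i=5: tail/keep → 19
  i=6: tail/keep → 248
  i=7: tail/keep → 80

vd = [205, 232, 55, 13, 239, 19, 248, 80]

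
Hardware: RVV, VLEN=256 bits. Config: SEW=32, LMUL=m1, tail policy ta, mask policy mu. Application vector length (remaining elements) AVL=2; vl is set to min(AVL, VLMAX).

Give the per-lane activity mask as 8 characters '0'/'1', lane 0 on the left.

predicate = 11000000

VLMAX = VLEN×LMUL/SEW = 256×1/32 = 8
vl ← min(2, 8) = 2
bits (lane 0 leftmost): 11000000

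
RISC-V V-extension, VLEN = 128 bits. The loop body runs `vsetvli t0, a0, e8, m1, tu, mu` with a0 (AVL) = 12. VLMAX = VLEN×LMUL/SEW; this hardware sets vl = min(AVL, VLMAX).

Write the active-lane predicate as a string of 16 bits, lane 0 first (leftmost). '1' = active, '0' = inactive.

VLMAX = VLEN×LMUL/SEW = 128×1/8 = 16
vl = min(AVL, VLMAX) = min(12, 16) = 12
bits (lane 0 leftmost): 1111111111110000

predicate = 1111111111110000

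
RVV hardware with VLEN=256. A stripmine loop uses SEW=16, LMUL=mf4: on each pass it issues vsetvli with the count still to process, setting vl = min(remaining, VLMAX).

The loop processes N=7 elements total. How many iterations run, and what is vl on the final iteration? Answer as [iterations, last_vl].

[iterations, last_vl] = [2, 3]

lanes per group: 256·1/4/16 = 4
iterations = ceil(7/4) = 2; final-pass vl = 3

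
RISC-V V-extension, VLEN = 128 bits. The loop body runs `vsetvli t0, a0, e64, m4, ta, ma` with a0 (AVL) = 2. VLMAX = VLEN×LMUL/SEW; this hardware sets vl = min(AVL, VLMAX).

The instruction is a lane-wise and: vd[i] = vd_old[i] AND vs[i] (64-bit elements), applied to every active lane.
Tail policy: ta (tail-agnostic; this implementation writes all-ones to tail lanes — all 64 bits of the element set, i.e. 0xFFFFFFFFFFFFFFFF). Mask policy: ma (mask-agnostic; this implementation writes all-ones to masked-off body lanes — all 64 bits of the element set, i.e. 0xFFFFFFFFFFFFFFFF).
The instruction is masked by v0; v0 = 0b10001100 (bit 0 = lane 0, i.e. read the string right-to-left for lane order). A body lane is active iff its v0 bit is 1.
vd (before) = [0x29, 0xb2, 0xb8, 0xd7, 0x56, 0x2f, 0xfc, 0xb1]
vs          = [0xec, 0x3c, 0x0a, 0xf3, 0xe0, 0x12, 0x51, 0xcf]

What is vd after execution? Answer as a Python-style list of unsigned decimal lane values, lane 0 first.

VLMAX = VLEN×LMUL/SEW = 128×4/64 = 8
AVL=2 ≤ VLMAX=8, so vl = 2
[0] mask-off/ones = 0xffffffffffffffff
[1] mask-off/ones = 0xffffffffffffffff
[2] tail/ones = 0xffffffffffffffff
[3] tail/ones = 0xffffffffffffffff
[4] tail/ones = 0xffffffffffffffff
[5] tail/ones = 0xffffffffffffffff
[6] tail/ones = 0xffffffffffffffff
[7] tail/ones = 0xffffffffffffffff

vd = [18446744073709551615, 18446744073709551615, 18446744073709551615, 18446744073709551615, 18446744073709551615, 18446744073709551615, 18446744073709551615, 18446744073709551615]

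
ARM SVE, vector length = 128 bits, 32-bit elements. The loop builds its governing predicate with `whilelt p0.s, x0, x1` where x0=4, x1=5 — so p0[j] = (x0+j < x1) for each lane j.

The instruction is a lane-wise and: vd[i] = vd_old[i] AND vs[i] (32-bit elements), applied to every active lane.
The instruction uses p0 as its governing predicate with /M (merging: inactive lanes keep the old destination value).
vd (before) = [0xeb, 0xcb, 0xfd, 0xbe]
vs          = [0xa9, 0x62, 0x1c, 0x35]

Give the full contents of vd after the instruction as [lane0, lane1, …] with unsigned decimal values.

register lanes = 128/32 = 4
p0[j] = (4+j < 5); true for j=0..0 → 1 lanes set
  i=0: and(0xeb,0xa9) → 169
  i=1: tail/keep → 203
  i=2: tail/keep → 253
  i=3: tail/keep → 190

vd = [169, 203, 253, 190]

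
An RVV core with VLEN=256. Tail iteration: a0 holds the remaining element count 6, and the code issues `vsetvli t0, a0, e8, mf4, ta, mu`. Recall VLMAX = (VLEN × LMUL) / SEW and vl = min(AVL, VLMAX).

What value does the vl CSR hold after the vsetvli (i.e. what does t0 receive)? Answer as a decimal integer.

vl = 6

VLMAX = VLEN×LMUL/SEW = 256×1/4/8 = 8
vl = min(AVL, VLMAX) = min(6, 8) = 6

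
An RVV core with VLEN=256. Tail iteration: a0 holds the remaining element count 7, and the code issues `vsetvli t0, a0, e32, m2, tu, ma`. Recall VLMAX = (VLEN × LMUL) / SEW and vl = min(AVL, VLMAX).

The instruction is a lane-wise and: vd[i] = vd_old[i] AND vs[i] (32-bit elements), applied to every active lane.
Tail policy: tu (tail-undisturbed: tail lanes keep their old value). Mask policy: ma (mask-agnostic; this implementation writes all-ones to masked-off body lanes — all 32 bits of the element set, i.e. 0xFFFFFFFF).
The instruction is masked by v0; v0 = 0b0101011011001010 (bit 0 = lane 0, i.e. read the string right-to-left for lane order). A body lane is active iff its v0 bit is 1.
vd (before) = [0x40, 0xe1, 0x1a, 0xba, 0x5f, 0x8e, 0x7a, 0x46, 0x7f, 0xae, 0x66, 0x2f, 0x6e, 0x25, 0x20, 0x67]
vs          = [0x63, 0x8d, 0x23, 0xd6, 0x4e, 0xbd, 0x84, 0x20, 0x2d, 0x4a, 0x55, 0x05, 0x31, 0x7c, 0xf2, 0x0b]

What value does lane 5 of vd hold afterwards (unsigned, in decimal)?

vd[5] = 4294967295

lanes per group: 256·2/32 = 16
vl = min(AVL, VLMAX) = min(7, 16) = 7
[0] mask-off/ones = 0xffffffff
[1] and(0xe1,0x8d) = 0x81
[2] mask-off/ones = 0xffffffff
[3] and(0xba,0xd6) = 0x92
[4] mask-off/ones = 0xffffffff
[5] mask-off/ones = 0xffffffff
[6] and(0x7a,0x84) = 0x00
[7] tail/keep = 0x46
[8] tail/keep = 0x7f
[9] tail/keep = 0xae
[10] tail/keep = 0x66
[11] tail/keep = 0x2f
[12] tail/keep = 0x6e
[13] tail/keep = 0x25
[14] tail/keep = 0x20
[15] tail/keep = 0x67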